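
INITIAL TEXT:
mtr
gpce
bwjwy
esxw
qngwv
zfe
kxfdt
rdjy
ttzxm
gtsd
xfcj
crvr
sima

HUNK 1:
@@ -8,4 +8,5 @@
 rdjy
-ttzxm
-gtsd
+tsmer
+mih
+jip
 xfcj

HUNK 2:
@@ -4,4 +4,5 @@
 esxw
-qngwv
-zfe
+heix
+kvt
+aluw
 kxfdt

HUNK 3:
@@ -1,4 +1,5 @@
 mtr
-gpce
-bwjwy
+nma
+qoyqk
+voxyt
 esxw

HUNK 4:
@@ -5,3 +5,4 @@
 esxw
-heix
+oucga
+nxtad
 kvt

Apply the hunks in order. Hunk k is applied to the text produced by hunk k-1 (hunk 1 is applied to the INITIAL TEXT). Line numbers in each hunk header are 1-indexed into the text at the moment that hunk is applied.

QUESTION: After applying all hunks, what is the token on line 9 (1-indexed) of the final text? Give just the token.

Hunk 1: at line 8 remove [ttzxm,gtsd] add [tsmer,mih,jip] -> 14 lines: mtr gpce bwjwy esxw qngwv zfe kxfdt rdjy tsmer mih jip xfcj crvr sima
Hunk 2: at line 4 remove [qngwv,zfe] add [heix,kvt,aluw] -> 15 lines: mtr gpce bwjwy esxw heix kvt aluw kxfdt rdjy tsmer mih jip xfcj crvr sima
Hunk 3: at line 1 remove [gpce,bwjwy] add [nma,qoyqk,voxyt] -> 16 lines: mtr nma qoyqk voxyt esxw heix kvt aluw kxfdt rdjy tsmer mih jip xfcj crvr sima
Hunk 4: at line 5 remove [heix] add [oucga,nxtad] -> 17 lines: mtr nma qoyqk voxyt esxw oucga nxtad kvt aluw kxfdt rdjy tsmer mih jip xfcj crvr sima
Final line 9: aluw

Answer: aluw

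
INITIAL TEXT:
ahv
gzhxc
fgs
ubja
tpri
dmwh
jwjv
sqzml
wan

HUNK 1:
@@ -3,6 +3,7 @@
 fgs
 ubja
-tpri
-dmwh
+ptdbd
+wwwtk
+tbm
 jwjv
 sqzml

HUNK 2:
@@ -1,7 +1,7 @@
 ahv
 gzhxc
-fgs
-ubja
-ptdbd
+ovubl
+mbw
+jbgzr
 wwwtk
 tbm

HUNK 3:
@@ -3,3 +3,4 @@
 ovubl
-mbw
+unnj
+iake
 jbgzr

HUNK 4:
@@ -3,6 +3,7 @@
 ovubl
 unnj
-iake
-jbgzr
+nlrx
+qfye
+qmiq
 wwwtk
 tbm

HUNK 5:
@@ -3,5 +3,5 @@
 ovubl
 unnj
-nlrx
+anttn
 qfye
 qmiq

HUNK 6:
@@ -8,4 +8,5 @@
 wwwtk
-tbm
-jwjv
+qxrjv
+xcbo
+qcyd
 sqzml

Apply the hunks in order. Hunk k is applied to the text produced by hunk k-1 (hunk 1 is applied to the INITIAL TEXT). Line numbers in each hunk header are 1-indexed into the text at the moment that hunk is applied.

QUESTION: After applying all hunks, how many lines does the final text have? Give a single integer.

Answer: 13

Derivation:
Hunk 1: at line 3 remove [tpri,dmwh] add [ptdbd,wwwtk,tbm] -> 10 lines: ahv gzhxc fgs ubja ptdbd wwwtk tbm jwjv sqzml wan
Hunk 2: at line 1 remove [fgs,ubja,ptdbd] add [ovubl,mbw,jbgzr] -> 10 lines: ahv gzhxc ovubl mbw jbgzr wwwtk tbm jwjv sqzml wan
Hunk 3: at line 3 remove [mbw] add [unnj,iake] -> 11 lines: ahv gzhxc ovubl unnj iake jbgzr wwwtk tbm jwjv sqzml wan
Hunk 4: at line 3 remove [iake,jbgzr] add [nlrx,qfye,qmiq] -> 12 lines: ahv gzhxc ovubl unnj nlrx qfye qmiq wwwtk tbm jwjv sqzml wan
Hunk 5: at line 3 remove [nlrx] add [anttn] -> 12 lines: ahv gzhxc ovubl unnj anttn qfye qmiq wwwtk tbm jwjv sqzml wan
Hunk 6: at line 8 remove [tbm,jwjv] add [qxrjv,xcbo,qcyd] -> 13 lines: ahv gzhxc ovubl unnj anttn qfye qmiq wwwtk qxrjv xcbo qcyd sqzml wan
Final line count: 13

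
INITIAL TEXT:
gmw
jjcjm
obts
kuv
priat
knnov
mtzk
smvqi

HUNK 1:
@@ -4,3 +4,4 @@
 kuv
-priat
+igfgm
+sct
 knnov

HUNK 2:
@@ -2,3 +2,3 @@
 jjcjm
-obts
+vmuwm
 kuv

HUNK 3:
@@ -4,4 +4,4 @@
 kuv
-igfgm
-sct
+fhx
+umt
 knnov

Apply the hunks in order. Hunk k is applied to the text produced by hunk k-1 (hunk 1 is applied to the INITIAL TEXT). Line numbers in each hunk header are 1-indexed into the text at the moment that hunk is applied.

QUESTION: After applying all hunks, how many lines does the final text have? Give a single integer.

Answer: 9

Derivation:
Hunk 1: at line 4 remove [priat] add [igfgm,sct] -> 9 lines: gmw jjcjm obts kuv igfgm sct knnov mtzk smvqi
Hunk 2: at line 2 remove [obts] add [vmuwm] -> 9 lines: gmw jjcjm vmuwm kuv igfgm sct knnov mtzk smvqi
Hunk 3: at line 4 remove [igfgm,sct] add [fhx,umt] -> 9 lines: gmw jjcjm vmuwm kuv fhx umt knnov mtzk smvqi
Final line count: 9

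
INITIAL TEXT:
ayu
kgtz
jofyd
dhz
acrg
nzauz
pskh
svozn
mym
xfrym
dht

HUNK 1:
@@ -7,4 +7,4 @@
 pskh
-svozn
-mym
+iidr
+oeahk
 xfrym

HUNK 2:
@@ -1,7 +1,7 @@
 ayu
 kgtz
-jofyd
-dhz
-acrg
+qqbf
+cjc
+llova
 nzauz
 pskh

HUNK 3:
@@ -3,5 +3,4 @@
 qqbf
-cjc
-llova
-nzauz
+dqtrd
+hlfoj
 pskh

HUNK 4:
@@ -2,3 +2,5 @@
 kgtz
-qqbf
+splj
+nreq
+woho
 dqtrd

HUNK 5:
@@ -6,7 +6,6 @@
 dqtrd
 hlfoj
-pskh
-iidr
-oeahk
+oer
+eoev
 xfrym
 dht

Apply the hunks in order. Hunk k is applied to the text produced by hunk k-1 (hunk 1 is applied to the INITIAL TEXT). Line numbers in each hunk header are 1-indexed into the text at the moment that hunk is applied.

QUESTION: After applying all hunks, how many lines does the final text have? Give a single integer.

Answer: 11

Derivation:
Hunk 1: at line 7 remove [svozn,mym] add [iidr,oeahk] -> 11 lines: ayu kgtz jofyd dhz acrg nzauz pskh iidr oeahk xfrym dht
Hunk 2: at line 1 remove [jofyd,dhz,acrg] add [qqbf,cjc,llova] -> 11 lines: ayu kgtz qqbf cjc llova nzauz pskh iidr oeahk xfrym dht
Hunk 3: at line 3 remove [cjc,llova,nzauz] add [dqtrd,hlfoj] -> 10 lines: ayu kgtz qqbf dqtrd hlfoj pskh iidr oeahk xfrym dht
Hunk 4: at line 2 remove [qqbf] add [splj,nreq,woho] -> 12 lines: ayu kgtz splj nreq woho dqtrd hlfoj pskh iidr oeahk xfrym dht
Hunk 5: at line 6 remove [pskh,iidr,oeahk] add [oer,eoev] -> 11 lines: ayu kgtz splj nreq woho dqtrd hlfoj oer eoev xfrym dht
Final line count: 11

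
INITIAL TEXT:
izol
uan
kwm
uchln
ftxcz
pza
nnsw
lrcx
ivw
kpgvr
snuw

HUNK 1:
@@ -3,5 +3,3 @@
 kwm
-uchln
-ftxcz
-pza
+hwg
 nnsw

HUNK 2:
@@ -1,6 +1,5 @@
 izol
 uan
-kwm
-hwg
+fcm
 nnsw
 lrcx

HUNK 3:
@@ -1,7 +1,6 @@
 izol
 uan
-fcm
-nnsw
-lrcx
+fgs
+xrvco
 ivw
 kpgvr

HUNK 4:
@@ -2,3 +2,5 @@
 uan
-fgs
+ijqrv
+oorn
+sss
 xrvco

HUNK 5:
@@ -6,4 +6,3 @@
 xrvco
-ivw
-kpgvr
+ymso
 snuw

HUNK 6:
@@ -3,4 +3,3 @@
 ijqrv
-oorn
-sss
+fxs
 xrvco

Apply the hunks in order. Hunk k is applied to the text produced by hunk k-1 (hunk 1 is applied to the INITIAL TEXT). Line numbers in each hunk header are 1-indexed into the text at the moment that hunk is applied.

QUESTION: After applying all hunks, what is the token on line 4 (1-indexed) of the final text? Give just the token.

Hunk 1: at line 3 remove [uchln,ftxcz,pza] add [hwg] -> 9 lines: izol uan kwm hwg nnsw lrcx ivw kpgvr snuw
Hunk 2: at line 1 remove [kwm,hwg] add [fcm] -> 8 lines: izol uan fcm nnsw lrcx ivw kpgvr snuw
Hunk 3: at line 1 remove [fcm,nnsw,lrcx] add [fgs,xrvco] -> 7 lines: izol uan fgs xrvco ivw kpgvr snuw
Hunk 4: at line 2 remove [fgs] add [ijqrv,oorn,sss] -> 9 lines: izol uan ijqrv oorn sss xrvco ivw kpgvr snuw
Hunk 5: at line 6 remove [ivw,kpgvr] add [ymso] -> 8 lines: izol uan ijqrv oorn sss xrvco ymso snuw
Hunk 6: at line 3 remove [oorn,sss] add [fxs] -> 7 lines: izol uan ijqrv fxs xrvco ymso snuw
Final line 4: fxs

Answer: fxs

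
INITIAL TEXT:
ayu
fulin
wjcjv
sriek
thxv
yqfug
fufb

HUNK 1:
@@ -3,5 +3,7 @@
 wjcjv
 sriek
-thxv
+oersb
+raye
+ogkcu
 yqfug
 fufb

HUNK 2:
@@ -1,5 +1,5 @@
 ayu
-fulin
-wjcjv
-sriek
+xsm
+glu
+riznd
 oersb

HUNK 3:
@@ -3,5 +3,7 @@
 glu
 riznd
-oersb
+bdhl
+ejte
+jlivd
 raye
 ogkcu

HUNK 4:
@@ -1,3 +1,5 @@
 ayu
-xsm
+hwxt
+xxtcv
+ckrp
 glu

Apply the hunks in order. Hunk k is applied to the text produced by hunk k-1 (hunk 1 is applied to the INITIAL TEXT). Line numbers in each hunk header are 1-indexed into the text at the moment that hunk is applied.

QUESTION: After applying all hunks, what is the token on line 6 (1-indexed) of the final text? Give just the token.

Hunk 1: at line 3 remove [thxv] add [oersb,raye,ogkcu] -> 9 lines: ayu fulin wjcjv sriek oersb raye ogkcu yqfug fufb
Hunk 2: at line 1 remove [fulin,wjcjv,sriek] add [xsm,glu,riznd] -> 9 lines: ayu xsm glu riznd oersb raye ogkcu yqfug fufb
Hunk 3: at line 3 remove [oersb] add [bdhl,ejte,jlivd] -> 11 lines: ayu xsm glu riznd bdhl ejte jlivd raye ogkcu yqfug fufb
Hunk 4: at line 1 remove [xsm] add [hwxt,xxtcv,ckrp] -> 13 lines: ayu hwxt xxtcv ckrp glu riznd bdhl ejte jlivd raye ogkcu yqfug fufb
Final line 6: riznd

Answer: riznd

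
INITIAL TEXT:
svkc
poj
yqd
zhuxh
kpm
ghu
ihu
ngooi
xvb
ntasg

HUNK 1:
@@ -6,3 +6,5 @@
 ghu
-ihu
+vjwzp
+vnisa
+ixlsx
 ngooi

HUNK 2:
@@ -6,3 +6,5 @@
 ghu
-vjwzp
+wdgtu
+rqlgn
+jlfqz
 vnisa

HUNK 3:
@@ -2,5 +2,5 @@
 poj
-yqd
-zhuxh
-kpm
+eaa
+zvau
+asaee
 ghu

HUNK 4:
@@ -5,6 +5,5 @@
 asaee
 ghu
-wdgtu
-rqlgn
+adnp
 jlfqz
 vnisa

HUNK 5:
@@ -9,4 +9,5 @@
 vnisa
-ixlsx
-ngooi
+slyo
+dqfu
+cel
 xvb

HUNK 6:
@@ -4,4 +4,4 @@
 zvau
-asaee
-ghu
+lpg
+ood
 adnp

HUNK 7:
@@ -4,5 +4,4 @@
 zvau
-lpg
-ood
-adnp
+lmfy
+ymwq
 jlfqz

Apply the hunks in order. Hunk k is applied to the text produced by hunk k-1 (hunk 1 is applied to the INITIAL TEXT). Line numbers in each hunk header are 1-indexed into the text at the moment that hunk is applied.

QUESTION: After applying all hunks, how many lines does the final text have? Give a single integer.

Hunk 1: at line 6 remove [ihu] add [vjwzp,vnisa,ixlsx] -> 12 lines: svkc poj yqd zhuxh kpm ghu vjwzp vnisa ixlsx ngooi xvb ntasg
Hunk 2: at line 6 remove [vjwzp] add [wdgtu,rqlgn,jlfqz] -> 14 lines: svkc poj yqd zhuxh kpm ghu wdgtu rqlgn jlfqz vnisa ixlsx ngooi xvb ntasg
Hunk 3: at line 2 remove [yqd,zhuxh,kpm] add [eaa,zvau,asaee] -> 14 lines: svkc poj eaa zvau asaee ghu wdgtu rqlgn jlfqz vnisa ixlsx ngooi xvb ntasg
Hunk 4: at line 5 remove [wdgtu,rqlgn] add [adnp] -> 13 lines: svkc poj eaa zvau asaee ghu adnp jlfqz vnisa ixlsx ngooi xvb ntasg
Hunk 5: at line 9 remove [ixlsx,ngooi] add [slyo,dqfu,cel] -> 14 lines: svkc poj eaa zvau asaee ghu adnp jlfqz vnisa slyo dqfu cel xvb ntasg
Hunk 6: at line 4 remove [asaee,ghu] add [lpg,ood] -> 14 lines: svkc poj eaa zvau lpg ood adnp jlfqz vnisa slyo dqfu cel xvb ntasg
Hunk 7: at line 4 remove [lpg,ood,adnp] add [lmfy,ymwq] -> 13 lines: svkc poj eaa zvau lmfy ymwq jlfqz vnisa slyo dqfu cel xvb ntasg
Final line count: 13

Answer: 13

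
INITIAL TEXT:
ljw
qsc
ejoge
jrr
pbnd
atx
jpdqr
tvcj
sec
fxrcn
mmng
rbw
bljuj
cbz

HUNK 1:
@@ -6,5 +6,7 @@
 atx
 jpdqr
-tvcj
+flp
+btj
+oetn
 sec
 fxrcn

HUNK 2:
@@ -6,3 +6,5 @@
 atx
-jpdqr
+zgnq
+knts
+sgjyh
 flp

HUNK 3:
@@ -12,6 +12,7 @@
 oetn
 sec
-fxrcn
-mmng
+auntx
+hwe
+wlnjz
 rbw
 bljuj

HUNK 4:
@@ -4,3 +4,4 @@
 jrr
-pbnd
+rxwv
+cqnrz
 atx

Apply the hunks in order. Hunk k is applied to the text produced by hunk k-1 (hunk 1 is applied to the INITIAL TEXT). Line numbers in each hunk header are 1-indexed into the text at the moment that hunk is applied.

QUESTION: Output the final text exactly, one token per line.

Hunk 1: at line 6 remove [tvcj] add [flp,btj,oetn] -> 16 lines: ljw qsc ejoge jrr pbnd atx jpdqr flp btj oetn sec fxrcn mmng rbw bljuj cbz
Hunk 2: at line 6 remove [jpdqr] add [zgnq,knts,sgjyh] -> 18 lines: ljw qsc ejoge jrr pbnd atx zgnq knts sgjyh flp btj oetn sec fxrcn mmng rbw bljuj cbz
Hunk 3: at line 12 remove [fxrcn,mmng] add [auntx,hwe,wlnjz] -> 19 lines: ljw qsc ejoge jrr pbnd atx zgnq knts sgjyh flp btj oetn sec auntx hwe wlnjz rbw bljuj cbz
Hunk 4: at line 4 remove [pbnd] add [rxwv,cqnrz] -> 20 lines: ljw qsc ejoge jrr rxwv cqnrz atx zgnq knts sgjyh flp btj oetn sec auntx hwe wlnjz rbw bljuj cbz

Answer: ljw
qsc
ejoge
jrr
rxwv
cqnrz
atx
zgnq
knts
sgjyh
flp
btj
oetn
sec
auntx
hwe
wlnjz
rbw
bljuj
cbz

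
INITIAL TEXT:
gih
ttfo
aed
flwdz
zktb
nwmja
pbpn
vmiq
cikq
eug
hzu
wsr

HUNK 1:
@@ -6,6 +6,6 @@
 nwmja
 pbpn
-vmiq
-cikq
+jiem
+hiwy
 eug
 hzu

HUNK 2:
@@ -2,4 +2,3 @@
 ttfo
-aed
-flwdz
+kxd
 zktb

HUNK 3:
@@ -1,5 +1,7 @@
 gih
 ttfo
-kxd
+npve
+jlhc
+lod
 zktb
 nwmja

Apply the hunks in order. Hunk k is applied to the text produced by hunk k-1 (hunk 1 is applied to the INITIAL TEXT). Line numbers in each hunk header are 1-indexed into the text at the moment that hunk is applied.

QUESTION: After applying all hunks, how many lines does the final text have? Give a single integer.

Answer: 13

Derivation:
Hunk 1: at line 6 remove [vmiq,cikq] add [jiem,hiwy] -> 12 lines: gih ttfo aed flwdz zktb nwmja pbpn jiem hiwy eug hzu wsr
Hunk 2: at line 2 remove [aed,flwdz] add [kxd] -> 11 lines: gih ttfo kxd zktb nwmja pbpn jiem hiwy eug hzu wsr
Hunk 3: at line 1 remove [kxd] add [npve,jlhc,lod] -> 13 lines: gih ttfo npve jlhc lod zktb nwmja pbpn jiem hiwy eug hzu wsr
Final line count: 13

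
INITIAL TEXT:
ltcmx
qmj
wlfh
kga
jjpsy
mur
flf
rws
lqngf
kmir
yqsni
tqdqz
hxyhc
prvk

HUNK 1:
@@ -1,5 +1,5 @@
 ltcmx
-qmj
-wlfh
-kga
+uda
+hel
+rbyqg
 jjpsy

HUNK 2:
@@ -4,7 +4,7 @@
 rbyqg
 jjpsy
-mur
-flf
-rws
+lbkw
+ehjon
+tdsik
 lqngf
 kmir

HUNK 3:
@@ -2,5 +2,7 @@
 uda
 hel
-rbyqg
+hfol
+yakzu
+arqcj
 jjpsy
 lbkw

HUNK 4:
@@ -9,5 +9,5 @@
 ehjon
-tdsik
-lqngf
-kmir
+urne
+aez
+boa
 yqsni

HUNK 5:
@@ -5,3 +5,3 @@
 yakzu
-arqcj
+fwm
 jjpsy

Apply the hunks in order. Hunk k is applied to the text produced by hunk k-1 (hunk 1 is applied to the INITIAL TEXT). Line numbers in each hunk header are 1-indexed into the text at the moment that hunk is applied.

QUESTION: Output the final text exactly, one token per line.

Hunk 1: at line 1 remove [qmj,wlfh,kga] add [uda,hel,rbyqg] -> 14 lines: ltcmx uda hel rbyqg jjpsy mur flf rws lqngf kmir yqsni tqdqz hxyhc prvk
Hunk 2: at line 4 remove [mur,flf,rws] add [lbkw,ehjon,tdsik] -> 14 lines: ltcmx uda hel rbyqg jjpsy lbkw ehjon tdsik lqngf kmir yqsni tqdqz hxyhc prvk
Hunk 3: at line 2 remove [rbyqg] add [hfol,yakzu,arqcj] -> 16 lines: ltcmx uda hel hfol yakzu arqcj jjpsy lbkw ehjon tdsik lqngf kmir yqsni tqdqz hxyhc prvk
Hunk 4: at line 9 remove [tdsik,lqngf,kmir] add [urne,aez,boa] -> 16 lines: ltcmx uda hel hfol yakzu arqcj jjpsy lbkw ehjon urne aez boa yqsni tqdqz hxyhc prvk
Hunk 5: at line 5 remove [arqcj] add [fwm] -> 16 lines: ltcmx uda hel hfol yakzu fwm jjpsy lbkw ehjon urne aez boa yqsni tqdqz hxyhc prvk

Answer: ltcmx
uda
hel
hfol
yakzu
fwm
jjpsy
lbkw
ehjon
urne
aez
boa
yqsni
tqdqz
hxyhc
prvk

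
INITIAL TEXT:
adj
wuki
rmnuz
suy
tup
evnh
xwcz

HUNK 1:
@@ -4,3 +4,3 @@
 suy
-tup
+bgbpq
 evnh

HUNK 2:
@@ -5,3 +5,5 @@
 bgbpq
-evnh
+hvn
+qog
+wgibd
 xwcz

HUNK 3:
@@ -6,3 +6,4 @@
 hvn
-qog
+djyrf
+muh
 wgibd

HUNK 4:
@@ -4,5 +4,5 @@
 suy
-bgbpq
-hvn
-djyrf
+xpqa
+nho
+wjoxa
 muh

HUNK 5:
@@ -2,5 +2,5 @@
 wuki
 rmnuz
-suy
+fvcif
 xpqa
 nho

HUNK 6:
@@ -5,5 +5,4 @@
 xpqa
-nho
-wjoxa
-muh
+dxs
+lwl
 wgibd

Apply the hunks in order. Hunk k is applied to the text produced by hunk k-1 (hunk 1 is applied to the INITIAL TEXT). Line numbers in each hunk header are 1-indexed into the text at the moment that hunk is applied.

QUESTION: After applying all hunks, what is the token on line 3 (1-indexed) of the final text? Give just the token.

Hunk 1: at line 4 remove [tup] add [bgbpq] -> 7 lines: adj wuki rmnuz suy bgbpq evnh xwcz
Hunk 2: at line 5 remove [evnh] add [hvn,qog,wgibd] -> 9 lines: adj wuki rmnuz suy bgbpq hvn qog wgibd xwcz
Hunk 3: at line 6 remove [qog] add [djyrf,muh] -> 10 lines: adj wuki rmnuz suy bgbpq hvn djyrf muh wgibd xwcz
Hunk 4: at line 4 remove [bgbpq,hvn,djyrf] add [xpqa,nho,wjoxa] -> 10 lines: adj wuki rmnuz suy xpqa nho wjoxa muh wgibd xwcz
Hunk 5: at line 2 remove [suy] add [fvcif] -> 10 lines: adj wuki rmnuz fvcif xpqa nho wjoxa muh wgibd xwcz
Hunk 6: at line 5 remove [nho,wjoxa,muh] add [dxs,lwl] -> 9 lines: adj wuki rmnuz fvcif xpqa dxs lwl wgibd xwcz
Final line 3: rmnuz

Answer: rmnuz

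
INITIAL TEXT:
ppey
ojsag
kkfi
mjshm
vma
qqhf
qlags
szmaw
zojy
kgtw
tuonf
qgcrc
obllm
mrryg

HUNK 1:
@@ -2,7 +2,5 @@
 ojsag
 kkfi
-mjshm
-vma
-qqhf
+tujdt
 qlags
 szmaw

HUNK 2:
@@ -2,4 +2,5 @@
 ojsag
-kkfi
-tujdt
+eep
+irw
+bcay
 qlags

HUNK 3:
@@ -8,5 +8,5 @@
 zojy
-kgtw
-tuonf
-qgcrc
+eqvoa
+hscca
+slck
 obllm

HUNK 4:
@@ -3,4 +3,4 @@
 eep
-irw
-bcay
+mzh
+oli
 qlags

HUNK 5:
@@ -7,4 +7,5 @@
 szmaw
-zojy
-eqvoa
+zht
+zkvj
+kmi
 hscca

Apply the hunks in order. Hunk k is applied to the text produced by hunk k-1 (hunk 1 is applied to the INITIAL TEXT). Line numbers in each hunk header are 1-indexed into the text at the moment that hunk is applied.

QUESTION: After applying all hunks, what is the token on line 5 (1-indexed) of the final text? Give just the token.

Answer: oli

Derivation:
Hunk 1: at line 2 remove [mjshm,vma,qqhf] add [tujdt] -> 12 lines: ppey ojsag kkfi tujdt qlags szmaw zojy kgtw tuonf qgcrc obllm mrryg
Hunk 2: at line 2 remove [kkfi,tujdt] add [eep,irw,bcay] -> 13 lines: ppey ojsag eep irw bcay qlags szmaw zojy kgtw tuonf qgcrc obllm mrryg
Hunk 3: at line 8 remove [kgtw,tuonf,qgcrc] add [eqvoa,hscca,slck] -> 13 lines: ppey ojsag eep irw bcay qlags szmaw zojy eqvoa hscca slck obllm mrryg
Hunk 4: at line 3 remove [irw,bcay] add [mzh,oli] -> 13 lines: ppey ojsag eep mzh oli qlags szmaw zojy eqvoa hscca slck obllm mrryg
Hunk 5: at line 7 remove [zojy,eqvoa] add [zht,zkvj,kmi] -> 14 lines: ppey ojsag eep mzh oli qlags szmaw zht zkvj kmi hscca slck obllm mrryg
Final line 5: oli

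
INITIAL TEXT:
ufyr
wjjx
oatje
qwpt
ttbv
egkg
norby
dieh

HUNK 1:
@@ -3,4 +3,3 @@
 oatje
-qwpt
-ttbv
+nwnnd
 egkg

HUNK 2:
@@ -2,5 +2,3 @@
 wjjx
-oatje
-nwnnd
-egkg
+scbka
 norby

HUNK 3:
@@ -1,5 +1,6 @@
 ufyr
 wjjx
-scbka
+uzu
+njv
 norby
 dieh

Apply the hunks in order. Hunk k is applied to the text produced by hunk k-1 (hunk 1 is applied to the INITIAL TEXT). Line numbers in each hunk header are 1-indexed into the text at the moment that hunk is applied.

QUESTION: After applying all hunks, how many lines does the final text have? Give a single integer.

Hunk 1: at line 3 remove [qwpt,ttbv] add [nwnnd] -> 7 lines: ufyr wjjx oatje nwnnd egkg norby dieh
Hunk 2: at line 2 remove [oatje,nwnnd,egkg] add [scbka] -> 5 lines: ufyr wjjx scbka norby dieh
Hunk 3: at line 1 remove [scbka] add [uzu,njv] -> 6 lines: ufyr wjjx uzu njv norby dieh
Final line count: 6

Answer: 6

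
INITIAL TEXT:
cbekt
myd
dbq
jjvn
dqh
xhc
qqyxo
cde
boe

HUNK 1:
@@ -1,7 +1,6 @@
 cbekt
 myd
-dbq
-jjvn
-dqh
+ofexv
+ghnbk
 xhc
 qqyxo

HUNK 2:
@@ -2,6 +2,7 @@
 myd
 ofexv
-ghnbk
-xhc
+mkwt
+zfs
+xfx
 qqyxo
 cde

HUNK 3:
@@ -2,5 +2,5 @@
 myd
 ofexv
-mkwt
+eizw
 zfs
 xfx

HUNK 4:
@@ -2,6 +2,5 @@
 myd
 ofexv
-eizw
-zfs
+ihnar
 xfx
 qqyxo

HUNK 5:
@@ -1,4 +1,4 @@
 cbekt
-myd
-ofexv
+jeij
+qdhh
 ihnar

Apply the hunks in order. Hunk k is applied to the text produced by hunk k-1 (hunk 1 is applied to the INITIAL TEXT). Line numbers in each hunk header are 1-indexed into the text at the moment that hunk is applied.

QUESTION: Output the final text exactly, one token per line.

Hunk 1: at line 1 remove [dbq,jjvn,dqh] add [ofexv,ghnbk] -> 8 lines: cbekt myd ofexv ghnbk xhc qqyxo cde boe
Hunk 2: at line 2 remove [ghnbk,xhc] add [mkwt,zfs,xfx] -> 9 lines: cbekt myd ofexv mkwt zfs xfx qqyxo cde boe
Hunk 3: at line 2 remove [mkwt] add [eizw] -> 9 lines: cbekt myd ofexv eizw zfs xfx qqyxo cde boe
Hunk 4: at line 2 remove [eizw,zfs] add [ihnar] -> 8 lines: cbekt myd ofexv ihnar xfx qqyxo cde boe
Hunk 5: at line 1 remove [myd,ofexv] add [jeij,qdhh] -> 8 lines: cbekt jeij qdhh ihnar xfx qqyxo cde boe

Answer: cbekt
jeij
qdhh
ihnar
xfx
qqyxo
cde
boe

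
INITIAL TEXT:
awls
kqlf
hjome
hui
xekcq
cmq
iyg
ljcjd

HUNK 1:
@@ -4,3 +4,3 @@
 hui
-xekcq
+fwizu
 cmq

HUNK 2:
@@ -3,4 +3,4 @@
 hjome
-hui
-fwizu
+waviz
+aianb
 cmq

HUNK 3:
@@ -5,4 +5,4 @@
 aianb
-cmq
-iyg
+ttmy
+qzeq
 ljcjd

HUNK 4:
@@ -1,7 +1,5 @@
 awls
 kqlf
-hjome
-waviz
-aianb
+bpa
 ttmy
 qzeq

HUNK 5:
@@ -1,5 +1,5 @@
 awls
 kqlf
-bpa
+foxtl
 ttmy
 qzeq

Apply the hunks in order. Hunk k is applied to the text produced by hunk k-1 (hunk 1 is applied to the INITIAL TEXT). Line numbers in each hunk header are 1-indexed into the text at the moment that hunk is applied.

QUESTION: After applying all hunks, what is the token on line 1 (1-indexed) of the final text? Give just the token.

Answer: awls

Derivation:
Hunk 1: at line 4 remove [xekcq] add [fwizu] -> 8 lines: awls kqlf hjome hui fwizu cmq iyg ljcjd
Hunk 2: at line 3 remove [hui,fwizu] add [waviz,aianb] -> 8 lines: awls kqlf hjome waviz aianb cmq iyg ljcjd
Hunk 3: at line 5 remove [cmq,iyg] add [ttmy,qzeq] -> 8 lines: awls kqlf hjome waviz aianb ttmy qzeq ljcjd
Hunk 4: at line 1 remove [hjome,waviz,aianb] add [bpa] -> 6 lines: awls kqlf bpa ttmy qzeq ljcjd
Hunk 5: at line 1 remove [bpa] add [foxtl] -> 6 lines: awls kqlf foxtl ttmy qzeq ljcjd
Final line 1: awls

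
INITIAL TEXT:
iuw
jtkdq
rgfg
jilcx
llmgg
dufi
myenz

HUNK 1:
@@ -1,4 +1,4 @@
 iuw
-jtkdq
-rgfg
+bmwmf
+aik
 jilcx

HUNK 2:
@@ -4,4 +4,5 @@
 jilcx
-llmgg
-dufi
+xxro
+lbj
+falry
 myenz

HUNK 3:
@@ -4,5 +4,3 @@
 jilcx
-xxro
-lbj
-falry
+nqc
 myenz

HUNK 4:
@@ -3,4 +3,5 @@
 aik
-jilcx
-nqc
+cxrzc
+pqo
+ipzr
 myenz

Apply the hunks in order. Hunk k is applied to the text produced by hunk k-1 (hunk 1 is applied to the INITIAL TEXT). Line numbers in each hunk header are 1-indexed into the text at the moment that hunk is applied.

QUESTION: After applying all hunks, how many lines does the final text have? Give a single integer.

Hunk 1: at line 1 remove [jtkdq,rgfg] add [bmwmf,aik] -> 7 lines: iuw bmwmf aik jilcx llmgg dufi myenz
Hunk 2: at line 4 remove [llmgg,dufi] add [xxro,lbj,falry] -> 8 lines: iuw bmwmf aik jilcx xxro lbj falry myenz
Hunk 3: at line 4 remove [xxro,lbj,falry] add [nqc] -> 6 lines: iuw bmwmf aik jilcx nqc myenz
Hunk 4: at line 3 remove [jilcx,nqc] add [cxrzc,pqo,ipzr] -> 7 lines: iuw bmwmf aik cxrzc pqo ipzr myenz
Final line count: 7

Answer: 7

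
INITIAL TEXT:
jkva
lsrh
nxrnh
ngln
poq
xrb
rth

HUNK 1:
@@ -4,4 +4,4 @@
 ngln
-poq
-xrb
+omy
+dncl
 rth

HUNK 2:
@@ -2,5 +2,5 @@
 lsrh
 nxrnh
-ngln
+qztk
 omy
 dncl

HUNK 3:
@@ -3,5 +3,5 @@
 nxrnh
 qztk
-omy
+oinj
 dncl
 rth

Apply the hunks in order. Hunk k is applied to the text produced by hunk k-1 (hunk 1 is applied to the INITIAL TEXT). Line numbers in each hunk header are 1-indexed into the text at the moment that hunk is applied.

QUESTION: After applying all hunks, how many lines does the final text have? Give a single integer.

Answer: 7

Derivation:
Hunk 1: at line 4 remove [poq,xrb] add [omy,dncl] -> 7 lines: jkva lsrh nxrnh ngln omy dncl rth
Hunk 2: at line 2 remove [ngln] add [qztk] -> 7 lines: jkva lsrh nxrnh qztk omy dncl rth
Hunk 3: at line 3 remove [omy] add [oinj] -> 7 lines: jkva lsrh nxrnh qztk oinj dncl rth
Final line count: 7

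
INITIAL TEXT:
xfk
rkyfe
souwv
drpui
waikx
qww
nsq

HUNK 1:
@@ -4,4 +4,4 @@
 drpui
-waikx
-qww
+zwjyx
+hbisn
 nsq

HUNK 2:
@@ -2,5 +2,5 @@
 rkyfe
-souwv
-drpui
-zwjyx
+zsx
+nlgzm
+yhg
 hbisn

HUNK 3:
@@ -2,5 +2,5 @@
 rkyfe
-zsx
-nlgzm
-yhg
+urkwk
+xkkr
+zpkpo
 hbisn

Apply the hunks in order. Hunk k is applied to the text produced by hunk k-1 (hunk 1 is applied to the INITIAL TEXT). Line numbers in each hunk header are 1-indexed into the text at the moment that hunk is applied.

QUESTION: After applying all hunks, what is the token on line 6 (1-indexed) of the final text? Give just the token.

Hunk 1: at line 4 remove [waikx,qww] add [zwjyx,hbisn] -> 7 lines: xfk rkyfe souwv drpui zwjyx hbisn nsq
Hunk 2: at line 2 remove [souwv,drpui,zwjyx] add [zsx,nlgzm,yhg] -> 7 lines: xfk rkyfe zsx nlgzm yhg hbisn nsq
Hunk 3: at line 2 remove [zsx,nlgzm,yhg] add [urkwk,xkkr,zpkpo] -> 7 lines: xfk rkyfe urkwk xkkr zpkpo hbisn nsq
Final line 6: hbisn

Answer: hbisn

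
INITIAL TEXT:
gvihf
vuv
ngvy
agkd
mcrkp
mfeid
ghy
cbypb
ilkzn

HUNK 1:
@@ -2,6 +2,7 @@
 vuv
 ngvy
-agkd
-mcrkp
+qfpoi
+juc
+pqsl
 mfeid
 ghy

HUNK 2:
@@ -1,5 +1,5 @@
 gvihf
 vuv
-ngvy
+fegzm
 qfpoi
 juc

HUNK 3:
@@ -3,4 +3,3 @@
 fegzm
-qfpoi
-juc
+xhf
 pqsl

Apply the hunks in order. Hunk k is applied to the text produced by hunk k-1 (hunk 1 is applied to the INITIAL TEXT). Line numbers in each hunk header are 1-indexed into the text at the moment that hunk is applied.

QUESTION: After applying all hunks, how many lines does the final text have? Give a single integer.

Answer: 9

Derivation:
Hunk 1: at line 2 remove [agkd,mcrkp] add [qfpoi,juc,pqsl] -> 10 lines: gvihf vuv ngvy qfpoi juc pqsl mfeid ghy cbypb ilkzn
Hunk 2: at line 1 remove [ngvy] add [fegzm] -> 10 lines: gvihf vuv fegzm qfpoi juc pqsl mfeid ghy cbypb ilkzn
Hunk 3: at line 3 remove [qfpoi,juc] add [xhf] -> 9 lines: gvihf vuv fegzm xhf pqsl mfeid ghy cbypb ilkzn
Final line count: 9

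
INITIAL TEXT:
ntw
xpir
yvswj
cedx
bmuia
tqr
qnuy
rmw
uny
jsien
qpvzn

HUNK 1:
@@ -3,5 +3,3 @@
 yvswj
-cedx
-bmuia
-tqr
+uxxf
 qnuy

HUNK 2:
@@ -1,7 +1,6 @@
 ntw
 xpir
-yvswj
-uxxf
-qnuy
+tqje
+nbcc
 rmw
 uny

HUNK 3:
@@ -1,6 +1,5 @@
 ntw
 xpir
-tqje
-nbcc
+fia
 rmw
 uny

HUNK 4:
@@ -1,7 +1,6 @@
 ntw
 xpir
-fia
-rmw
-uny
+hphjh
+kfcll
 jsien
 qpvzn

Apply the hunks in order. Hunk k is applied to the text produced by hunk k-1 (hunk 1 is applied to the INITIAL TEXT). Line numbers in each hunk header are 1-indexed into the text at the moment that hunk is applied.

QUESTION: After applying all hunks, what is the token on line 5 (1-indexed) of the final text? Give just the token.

Hunk 1: at line 3 remove [cedx,bmuia,tqr] add [uxxf] -> 9 lines: ntw xpir yvswj uxxf qnuy rmw uny jsien qpvzn
Hunk 2: at line 1 remove [yvswj,uxxf,qnuy] add [tqje,nbcc] -> 8 lines: ntw xpir tqje nbcc rmw uny jsien qpvzn
Hunk 3: at line 1 remove [tqje,nbcc] add [fia] -> 7 lines: ntw xpir fia rmw uny jsien qpvzn
Hunk 4: at line 1 remove [fia,rmw,uny] add [hphjh,kfcll] -> 6 lines: ntw xpir hphjh kfcll jsien qpvzn
Final line 5: jsien

Answer: jsien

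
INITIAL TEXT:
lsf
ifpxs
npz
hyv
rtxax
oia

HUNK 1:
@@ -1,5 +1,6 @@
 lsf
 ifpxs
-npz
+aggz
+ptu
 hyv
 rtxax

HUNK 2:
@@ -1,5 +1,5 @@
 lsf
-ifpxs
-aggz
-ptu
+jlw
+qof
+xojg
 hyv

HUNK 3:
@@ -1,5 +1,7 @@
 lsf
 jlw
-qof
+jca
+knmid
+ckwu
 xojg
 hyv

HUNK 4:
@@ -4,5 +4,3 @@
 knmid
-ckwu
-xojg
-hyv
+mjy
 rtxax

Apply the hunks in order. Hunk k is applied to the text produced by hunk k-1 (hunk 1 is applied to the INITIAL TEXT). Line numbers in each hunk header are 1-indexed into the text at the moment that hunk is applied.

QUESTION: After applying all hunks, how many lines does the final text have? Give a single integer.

Answer: 7

Derivation:
Hunk 1: at line 1 remove [npz] add [aggz,ptu] -> 7 lines: lsf ifpxs aggz ptu hyv rtxax oia
Hunk 2: at line 1 remove [ifpxs,aggz,ptu] add [jlw,qof,xojg] -> 7 lines: lsf jlw qof xojg hyv rtxax oia
Hunk 3: at line 1 remove [qof] add [jca,knmid,ckwu] -> 9 lines: lsf jlw jca knmid ckwu xojg hyv rtxax oia
Hunk 4: at line 4 remove [ckwu,xojg,hyv] add [mjy] -> 7 lines: lsf jlw jca knmid mjy rtxax oia
Final line count: 7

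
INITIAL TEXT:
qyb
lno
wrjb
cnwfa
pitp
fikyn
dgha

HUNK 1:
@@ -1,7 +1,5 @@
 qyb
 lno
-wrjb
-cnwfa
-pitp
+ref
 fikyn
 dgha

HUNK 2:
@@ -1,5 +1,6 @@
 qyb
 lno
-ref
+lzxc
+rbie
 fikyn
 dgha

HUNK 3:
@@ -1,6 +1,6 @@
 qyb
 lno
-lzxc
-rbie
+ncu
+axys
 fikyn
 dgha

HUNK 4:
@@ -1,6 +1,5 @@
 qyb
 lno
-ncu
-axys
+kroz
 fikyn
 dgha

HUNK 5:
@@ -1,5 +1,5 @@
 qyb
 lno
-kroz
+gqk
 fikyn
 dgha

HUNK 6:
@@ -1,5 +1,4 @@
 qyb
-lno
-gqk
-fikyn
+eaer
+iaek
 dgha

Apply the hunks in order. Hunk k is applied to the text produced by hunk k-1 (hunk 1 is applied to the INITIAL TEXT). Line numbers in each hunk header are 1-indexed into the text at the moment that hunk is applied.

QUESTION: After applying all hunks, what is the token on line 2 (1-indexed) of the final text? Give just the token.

Answer: eaer

Derivation:
Hunk 1: at line 1 remove [wrjb,cnwfa,pitp] add [ref] -> 5 lines: qyb lno ref fikyn dgha
Hunk 2: at line 1 remove [ref] add [lzxc,rbie] -> 6 lines: qyb lno lzxc rbie fikyn dgha
Hunk 3: at line 1 remove [lzxc,rbie] add [ncu,axys] -> 6 lines: qyb lno ncu axys fikyn dgha
Hunk 4: at line 1 remove [ncu,axys] add [kroz] -> 5 lines: qyb lno kroz fikyn dgha
Hunk 5: at line 1 remove [kroz] add [gqk] -> 5 lines: qyb lno gqk fikyn dgha
Hunk 6: at line 1 remove [lno,gqk,fikyn] add [eaer,iaek] -> 4 lines: qyb eaer iaek dgha
Final line 2: eaer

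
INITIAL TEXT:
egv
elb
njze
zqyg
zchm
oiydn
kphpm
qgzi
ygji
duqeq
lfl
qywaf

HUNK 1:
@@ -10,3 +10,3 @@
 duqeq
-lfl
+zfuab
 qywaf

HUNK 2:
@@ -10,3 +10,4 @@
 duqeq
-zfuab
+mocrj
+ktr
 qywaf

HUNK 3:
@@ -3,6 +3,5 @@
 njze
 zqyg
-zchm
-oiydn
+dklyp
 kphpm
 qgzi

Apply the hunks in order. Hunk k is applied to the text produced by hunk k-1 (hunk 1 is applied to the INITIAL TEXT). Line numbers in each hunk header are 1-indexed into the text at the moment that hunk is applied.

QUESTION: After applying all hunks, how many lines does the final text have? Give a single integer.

Hunk 1: at line 10 remove [lfl] add [zfuab] -> 12 lines: egv elb njze zqyg zchm oiydn kphpm qgzi ygji duqeq zfuab qywaf
Hunk 2: at line 10 remove [zfuab] add [mocrj,ktr] -> 13 lines: egv elb njze zqyg zchm oiydn kphpm qgzi ygji duqeq mocrj ktr qywaf
Hunk 3: at line 3 remove [zchm,oiydn] add [dklyp] -> 12 lines: egv elb njze zqyg dklyp kphpm qgzi ygji duqeq mocrj ktr qywaf
Final line count: 12

Answer: 12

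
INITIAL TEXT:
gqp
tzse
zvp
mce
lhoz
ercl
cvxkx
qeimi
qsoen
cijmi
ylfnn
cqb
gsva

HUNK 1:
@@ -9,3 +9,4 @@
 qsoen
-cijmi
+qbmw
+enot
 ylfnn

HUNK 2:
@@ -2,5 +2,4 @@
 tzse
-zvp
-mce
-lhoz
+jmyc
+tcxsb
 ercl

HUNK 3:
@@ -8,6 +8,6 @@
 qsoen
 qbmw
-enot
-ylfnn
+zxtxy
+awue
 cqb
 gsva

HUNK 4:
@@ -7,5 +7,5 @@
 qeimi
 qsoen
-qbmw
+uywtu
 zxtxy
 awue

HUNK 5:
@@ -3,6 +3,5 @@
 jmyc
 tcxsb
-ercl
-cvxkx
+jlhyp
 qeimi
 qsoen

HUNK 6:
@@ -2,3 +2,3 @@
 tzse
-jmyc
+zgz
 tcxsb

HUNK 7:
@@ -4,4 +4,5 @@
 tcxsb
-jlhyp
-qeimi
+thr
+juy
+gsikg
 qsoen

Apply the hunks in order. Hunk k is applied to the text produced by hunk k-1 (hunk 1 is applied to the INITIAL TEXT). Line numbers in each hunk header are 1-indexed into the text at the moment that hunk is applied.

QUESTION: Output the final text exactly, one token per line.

Hunk 1: at line 9 remove [cijmi] add [qbmw,enot] -> 14 lines: gqp tzse zvp mce lhoz ercl cvxkx qeimi qsoen qbmw enot ylfnn cqb gsva
Hunk 2: at line 2 remove [zvp,mce,lhoz] add [jmyc,tcxsb] -> 13 lines: gqp tzse jmyc tcxsb ercl cvxkx qeimi qsoen qbmw enot ylfnn cqb gsva
Hunk 3: at line 8 remove [enot,ylfnn] add [zxtxy,awue] -> 13 lines: gqp tzse jmyc tcxsb ercl cvxkx qeimi qsoen qbmw zxtxy awue cqb gsva
Hunk 4: at line 7 remove [qbmw] add [uywtu] -> 13 lines: gqp tzse jmyc tcxsb ercl cvxkx qeimi qsoen uywtu zxtxy awue cqb gsva
Hunk 5: at line 3 remove [ercl,cvxkx] add [jlhyp] -> 12 lines: gqp tzse jmyc tcxsb jlhyp qeimi qsoen uywtu zxtxy awue cqb gsva
Hunk 6: at line 2 remove [jmyc] add [zgz] -> 12 lines: gqp tzse zgz tcxsb jlhyp qeimi qsoen uywtu zxtxy awue cqb gsva
Hunk 7: at line 4 remove [jlhyp,qeimi] add [thr,juy,gsikg] -> 13 lines: gqp tzse zgz tcxsb thr juy gsikg qsoen uywtu zxtxy awue cqb gsva

Answer: gqp
tzse
zgz
tcxsb
thr
juy
gsikg
qsoen
uywtu
zxtxy
awue
cqb
gsva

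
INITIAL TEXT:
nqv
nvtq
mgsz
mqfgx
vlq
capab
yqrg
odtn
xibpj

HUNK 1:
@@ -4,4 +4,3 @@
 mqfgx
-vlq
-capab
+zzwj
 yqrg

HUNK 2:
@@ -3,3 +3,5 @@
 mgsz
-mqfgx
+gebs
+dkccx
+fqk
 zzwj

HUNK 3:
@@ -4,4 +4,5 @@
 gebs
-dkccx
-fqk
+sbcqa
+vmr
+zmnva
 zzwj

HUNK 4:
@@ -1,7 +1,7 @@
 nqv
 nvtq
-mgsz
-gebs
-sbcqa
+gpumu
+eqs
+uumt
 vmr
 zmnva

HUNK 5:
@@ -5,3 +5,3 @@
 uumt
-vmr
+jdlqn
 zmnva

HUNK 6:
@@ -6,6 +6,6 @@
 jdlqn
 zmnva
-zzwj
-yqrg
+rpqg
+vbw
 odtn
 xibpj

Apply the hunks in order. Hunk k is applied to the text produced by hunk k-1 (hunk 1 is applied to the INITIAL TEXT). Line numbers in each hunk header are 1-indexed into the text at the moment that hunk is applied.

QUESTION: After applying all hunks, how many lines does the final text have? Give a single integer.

Hunk 1: at line 4 remove [vlq,capab] add [zzwj] -> 8 lines: nqv nvtq mgsz mqfgx zzwj yqrg odtn xibpj
Hunk 2: at line 3 remove [mqfgx] add [gebs,dkccx,fqk] -> 10 lines: nqv nvtq mgsz gebs dkccx fqk zzwj yqrg odtn xibpj
Hunk 3: at line 4 remove [dkccx,fqk] add [sbcqa,vmr,zmnva] -> 11 lines: nqv nvtq mgsz gebs sbcqa vmr zmnva zzwj yqrg odtn xibpj
Hunk 4: at line 1 remove [mgsz,gebs,sbcqa] add [gpumu,eqs,uumt] -> 11 lines: nqv nvtq gpumu eqs uumt vmr zmnva zzwj yqrg odtn xibpj
Hunk 5: at line 5 remove [vmr] add [jdlqn] -> 11 lines: nqv nvtq gpumu eqs uumt jdlqn zmnva zzwj yqrg odtn xibpj
Hunk 6: at line 6 remove [zzwj,yqrg] add [rpqg,vbw] -> 11 lines: nqv nvtq gpumu eqs uumt jdlqn zmnva rpqg vbw odtn xibpj
Final line count: 11

Answer: 11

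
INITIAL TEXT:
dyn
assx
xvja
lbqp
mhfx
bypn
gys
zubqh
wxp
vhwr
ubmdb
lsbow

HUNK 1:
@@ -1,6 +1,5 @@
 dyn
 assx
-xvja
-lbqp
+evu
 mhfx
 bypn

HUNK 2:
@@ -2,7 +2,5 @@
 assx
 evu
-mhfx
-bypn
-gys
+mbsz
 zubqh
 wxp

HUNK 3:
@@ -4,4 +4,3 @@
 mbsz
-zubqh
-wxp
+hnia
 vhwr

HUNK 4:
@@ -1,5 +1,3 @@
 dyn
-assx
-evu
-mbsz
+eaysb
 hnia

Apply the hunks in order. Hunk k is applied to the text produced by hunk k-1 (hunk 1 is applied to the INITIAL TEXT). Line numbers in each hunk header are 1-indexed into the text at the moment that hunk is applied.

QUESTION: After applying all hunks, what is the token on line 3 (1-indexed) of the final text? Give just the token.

Answer: hnia

Derivation:
Hunk 1: at line 1 remove [xvja,lbqp] add [evu] -> 11 lines: dyn assx evu mhfx bypn gys zubqh wxp vhwr ubmdb lsbow
Hunk 2: at line 2 remove [mhfx,bypn,gys] add [mbsz] -> 9 lines: dyn assx evu mbsz zubqh wxp vhwr ubmdb lsbow
Hunk 3: at line 4 remove [zubqh,wxp] add [hnia] -> 8 lines: dyn assx evu mbsz hnia vhwr ubmdb lsbow
Hunk 4: at line 1 remove [assx,evu,mbsz] add [eaysb] -> 6 lines: dyn eaysb hnia vhwr ubmdb lsbow
Final line 3: hnia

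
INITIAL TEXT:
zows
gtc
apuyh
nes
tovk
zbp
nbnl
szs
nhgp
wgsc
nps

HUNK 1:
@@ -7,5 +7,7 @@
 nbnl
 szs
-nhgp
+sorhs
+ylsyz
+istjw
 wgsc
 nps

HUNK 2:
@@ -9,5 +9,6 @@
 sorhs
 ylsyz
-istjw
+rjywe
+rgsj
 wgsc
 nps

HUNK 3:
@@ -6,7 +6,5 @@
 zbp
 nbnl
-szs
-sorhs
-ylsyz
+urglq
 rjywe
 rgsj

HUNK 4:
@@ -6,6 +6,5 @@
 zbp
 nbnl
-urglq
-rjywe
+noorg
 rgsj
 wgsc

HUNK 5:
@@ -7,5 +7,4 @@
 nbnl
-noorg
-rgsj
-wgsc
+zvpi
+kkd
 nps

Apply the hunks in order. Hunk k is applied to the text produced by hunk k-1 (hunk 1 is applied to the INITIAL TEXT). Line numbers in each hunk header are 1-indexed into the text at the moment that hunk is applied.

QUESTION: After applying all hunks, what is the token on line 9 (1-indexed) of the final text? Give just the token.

Answer: kkd

Derivation:
Hunk 1: at line 7 remove [nhgp] add [sorhs,ylsyz,istjw] -> 13 lines: zows gtc apuyh nes tovk zbp nbnl szs sorhs ylsyz istjw wgsc nps
Hunk 2: at line 9 remove [istjw] add [rjywe,rgsj] -> 14 lines: zows gtc apuyh nes tovk zbp nbnl szs sorhs ylsyz rjywe rgsj wgsc nps
Hunk 3: at line 6 remove [szs,sorhs,ylsyz] add [urglq] -> 12 lines: zows gtc apuyh nes tovk zbp nbnl urglq rjywe rgsj wgsc nps
Hunk 4: at line 6 remove [urglq,rjywe] add [noorg] -> 11 lines: zows gtc apuyh nes tovk zbp nbnl noorg rgsj wgsc nps
Hunk 5: at line 7 remove [noorg,rgsj,wgsc] add [zvpi,kkd] -> 10 lines: zows gtc apuyh nes tovk zbp nbnl zvpi kkd nps
Final line 9: kkd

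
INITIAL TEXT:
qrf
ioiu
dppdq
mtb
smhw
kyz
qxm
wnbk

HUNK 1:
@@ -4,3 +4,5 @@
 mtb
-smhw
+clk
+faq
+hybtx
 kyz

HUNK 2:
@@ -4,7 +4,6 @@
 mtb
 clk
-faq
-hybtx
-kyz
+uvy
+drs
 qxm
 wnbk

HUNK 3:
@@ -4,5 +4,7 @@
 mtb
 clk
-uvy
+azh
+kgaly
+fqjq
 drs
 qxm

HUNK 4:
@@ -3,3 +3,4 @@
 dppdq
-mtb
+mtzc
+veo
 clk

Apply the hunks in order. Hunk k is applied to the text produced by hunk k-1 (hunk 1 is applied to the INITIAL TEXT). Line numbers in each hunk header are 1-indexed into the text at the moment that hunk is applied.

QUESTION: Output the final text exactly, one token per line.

Answer: qrf
ioiu
dppdq
mtzc
veo
clk
azh
kgaly
fqjq
drs
qxm
wnbk

Derivation:
Hunk 1: at line 4 remove [smhw] add [clk,faq,hybtx] -> 10 lines: qrf ioiu dppdq mtb clk faq hybtx kyz qxm wnbk
Hunk 2: at line 4 remove [faq,hybtx,kyz] add [uvy,drs] -> 9 lines: qrf ioiu dppdq mtb clk uvy drs qxm wnbk
Hunk 3: at line 4 remove [uvy] add [azh,kgaly,fqjq] -> 11 lines: qrf ioiu dppdq mtb clk azh kgaly fqjq drs qxm wnbk
Hunk 4: at line 3 remove [mtb] add [mtzc,veo] -> 12 lines: qrf ioiu dppdq mtzc veo clk azh kgaly fqjq drs qxm wnbk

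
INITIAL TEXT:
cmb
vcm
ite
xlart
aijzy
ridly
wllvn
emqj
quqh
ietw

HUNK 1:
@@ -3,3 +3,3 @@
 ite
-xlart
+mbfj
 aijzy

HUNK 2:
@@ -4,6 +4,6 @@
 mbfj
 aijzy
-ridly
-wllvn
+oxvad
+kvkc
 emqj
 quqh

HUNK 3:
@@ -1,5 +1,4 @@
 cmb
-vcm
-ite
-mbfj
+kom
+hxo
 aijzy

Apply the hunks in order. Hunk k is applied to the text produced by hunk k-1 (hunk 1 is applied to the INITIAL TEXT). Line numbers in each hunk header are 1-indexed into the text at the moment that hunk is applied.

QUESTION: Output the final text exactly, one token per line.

Answer: cmb
kom
hxo
aijzy
oxvad
kvkc
emqj
quqh
ietw

Derivation:
Hunk 1: at line 3 remove [xlart] add [mbfj] -> 10 lines: cmb vcm ite mbfj aijzy ridly wllvn emqj quqh ietw
Hunk 2: at line 4 remove [ridly,wllvn] add [oxvad,kvkc] -> 10 lines: cmb vcm ite mbfj aijzy oxvad kvkc emqj quqh ietw
Hunk 3: at line 1 remove [vcm,ite,mbfj] add [kom,hxo] -> 9 lines: cmb kom hxo aijzy oxvad kvkc emqj quqh ietw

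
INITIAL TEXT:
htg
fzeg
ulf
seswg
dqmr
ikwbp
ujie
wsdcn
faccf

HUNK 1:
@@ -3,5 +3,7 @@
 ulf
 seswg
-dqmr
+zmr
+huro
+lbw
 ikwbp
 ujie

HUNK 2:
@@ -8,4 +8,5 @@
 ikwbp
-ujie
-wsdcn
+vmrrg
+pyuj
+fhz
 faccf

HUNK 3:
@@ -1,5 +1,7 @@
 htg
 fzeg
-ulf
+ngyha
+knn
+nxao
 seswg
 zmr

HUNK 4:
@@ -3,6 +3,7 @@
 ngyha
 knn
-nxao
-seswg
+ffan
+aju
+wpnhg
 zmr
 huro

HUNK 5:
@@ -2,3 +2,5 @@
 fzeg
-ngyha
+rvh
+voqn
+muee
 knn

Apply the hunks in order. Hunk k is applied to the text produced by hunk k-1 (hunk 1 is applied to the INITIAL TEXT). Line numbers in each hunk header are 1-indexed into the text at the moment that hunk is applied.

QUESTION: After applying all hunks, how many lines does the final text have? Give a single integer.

Hunk 1: at line 3 remove [dqmr] add [zmr,huro,lbw] -> 11 lines: htg fzeg ulf seswg zmr huro lbw ikwbp ujie wsdcn faccf
Hunk 2: at line 8 remove [ujie,wsdcn] add [vmrrg,pyuj,fhz] -> 12 lines: htg fzeg ulf seswg zmr huro lbw ikwbp vmrrg pyuj fhz faccf
Hunk 3: at line 1 remove [ulf] add [ngyha,knn,nxao] -> 14 lines: htg fzeg ngyha knn nxao seswg zmr huro lbw ikwbp vmrrg pyuj fhz faccf
Hunk 4: at line 3 remove [nxao,seswg] add [ffan,aju,wpnhg] -> 15 lines: htg fzeg ngyha knn ffan aju wpnhg zmr huro lbw ikwbp vmrrg pyuj fhz faccf
Hunk 5: at line 2 remove [ngyha] add [rvh,voqn,muee] -> 17 lines: htg fzeg rvh voqn muee knn ffan aju wpnhg zmr huro lbw ikwbp vmrrg pyuj fhz faccf
Final line count: 17

Answer: 17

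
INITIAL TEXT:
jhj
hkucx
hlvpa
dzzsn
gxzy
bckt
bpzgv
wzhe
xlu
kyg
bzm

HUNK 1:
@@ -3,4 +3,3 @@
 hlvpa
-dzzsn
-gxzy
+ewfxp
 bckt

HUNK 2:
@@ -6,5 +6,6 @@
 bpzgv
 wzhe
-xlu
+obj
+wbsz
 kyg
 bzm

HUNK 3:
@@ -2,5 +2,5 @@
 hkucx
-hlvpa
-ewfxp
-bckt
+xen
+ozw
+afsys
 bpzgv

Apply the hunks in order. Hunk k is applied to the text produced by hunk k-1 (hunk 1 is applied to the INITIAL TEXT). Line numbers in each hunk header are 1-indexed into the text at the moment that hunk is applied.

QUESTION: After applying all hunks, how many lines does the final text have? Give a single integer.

Hunk 1: at line 3 remove [dzzsn,gxzy] add [ewfxp] -> 10 lines: jhj hkucx hlvpa ewfxp bckt bpzgv wzhe xlu kyg bzm
Hunk 2: at line 6 remove [xlu] add [obj,wbsz] -> 11 lines: jhj hkucx hlvpa ewfxp bckt bpzgv wzhe obj wbsz kyg bzm
Hunk 3: at line 2 remove [hlvpa,ewfxp,bckt] add [xen,ozw,afsys] -> 11 lines: jhj hkucx xen ozw afsys bpzgv wzhe obj wbsz kyg bzm
Final line count: 11

Answer: 11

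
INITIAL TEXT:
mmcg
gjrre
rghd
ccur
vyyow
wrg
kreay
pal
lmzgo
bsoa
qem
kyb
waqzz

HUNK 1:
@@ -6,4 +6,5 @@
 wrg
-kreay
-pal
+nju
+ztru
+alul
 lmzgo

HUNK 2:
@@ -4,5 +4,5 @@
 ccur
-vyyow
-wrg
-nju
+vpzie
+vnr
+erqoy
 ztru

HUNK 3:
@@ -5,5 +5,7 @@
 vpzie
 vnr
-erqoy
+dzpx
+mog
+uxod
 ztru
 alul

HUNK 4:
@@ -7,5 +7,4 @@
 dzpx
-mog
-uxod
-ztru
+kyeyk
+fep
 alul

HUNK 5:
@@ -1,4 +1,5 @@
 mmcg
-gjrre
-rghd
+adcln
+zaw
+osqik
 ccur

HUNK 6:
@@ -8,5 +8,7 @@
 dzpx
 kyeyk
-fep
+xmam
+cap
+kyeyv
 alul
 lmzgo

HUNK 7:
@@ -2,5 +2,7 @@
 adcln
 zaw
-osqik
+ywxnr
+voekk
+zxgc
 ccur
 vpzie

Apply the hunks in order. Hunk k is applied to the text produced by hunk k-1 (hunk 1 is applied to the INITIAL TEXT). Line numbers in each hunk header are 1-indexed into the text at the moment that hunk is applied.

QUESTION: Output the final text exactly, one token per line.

Hunk 1: at line 6 remove [kreay,pal] add [nju,ztru,alul] -> 14 lines: mmcg gjrre rghd ccur vyyow wrg nju ztru alul lmzgo bsoa qem kyb waqzz
Hunk 2: at line 4 remove [vyyow,wrg,nju] add [vpzie,vnr,erqoy] -> 14 lines: mmcg gjrre rghd ccur vpzie vnr erqoy ztru alul lmzgo bsoa qem kyb waqzz
Hunk 3: at line 5 remove [erqoy] add [dzpx,mog,uxod] -> 16 lines: mmcg gjrre rghd ccur vpzie vnr dzpx mog uxod ztru alul lmzgo bsoa qem kyb waqzz
Hunk 4: at line 7 remove [mog,uxod,ztru] add [kyeyk,fep] -> 15 lines: mmcg gjrre rghd ccur vpzie vnr dzpx kyeyk fep alul lmzgo bsoa qem kyb waqzz
Hunk 5: at line 1 remove [gjrre,rghd] add [adcln,zaw,osqik] -> 16 lines: mmcg adcln zaw osqik ccur vpzie vnr dzpx kyeyk fep alul lmzgo bsoa qem kyb waqzz
Hunk 6: at line 8 remove [fep] add [xmam,cap,kyeyv] -> 18 lines: mmcg adcln zaw osqik ccur vpzie vnr dzpx kyeyk xmam cap kyeyv alul lmzgo bsoa qem kyb waqzz
Hunk 7: at line 2 remove [osqik] add [ywxnr,voekk,zxgc] -> 20 lines: mmcg adcln zaw ywxnr voekk zxgc ccur vpzie vnr dzpx kyeyk xmam cap kyeyv alul lmzgo bsoa qem kyb waqzz

Answer: mmcg
adcln
zaw
ywxnr
voekk
zxgc
ccur
vpzie
vnr
dzpx
kyeyk
xmam
cap
kyeyv
alul
lmzgo
bsoa
qem
kyb
waqzz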